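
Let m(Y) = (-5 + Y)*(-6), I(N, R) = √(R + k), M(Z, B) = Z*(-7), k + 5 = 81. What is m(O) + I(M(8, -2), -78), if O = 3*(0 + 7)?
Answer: -96 + I*√2 ≈ -96.0 + 1.4142*I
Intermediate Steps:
k = 76 (k = -5 + 81 = 76)
M(Z, B) = -7*Z
I(N, R) = √(76 + R) (I(N, R) = √(R + 76) = √(76 + R))
O = 21 (O = 3*7 = 21)
m(Y) = 30 - 6*Y
m(O) + I(M(8, -2), -78) = (30 - 6*21) + √(76 - 78) = (30 - 126) + √(-2) = -96 + I*√2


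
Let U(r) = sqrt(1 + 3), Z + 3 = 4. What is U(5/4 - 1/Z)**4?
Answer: 16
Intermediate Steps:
Z = 1 (Z = -3 + 4 = 1)
U(r) = 2 (U(r) = sqrt(4) = 2)
U(5/4 - 1/Z)**4 = 2**4 = 16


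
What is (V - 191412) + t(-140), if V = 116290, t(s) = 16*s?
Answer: -77362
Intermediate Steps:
(V - 191412) + t(-140) = (116290 - 191412) + 16*(-140) = -75122 - 2240 = -77362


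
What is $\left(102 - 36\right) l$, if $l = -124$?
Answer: $-8184$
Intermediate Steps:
$\left(102 - 36\right) l = \left(102 - 36\right) \left(-124\right) = 66 \left(-124\right) = -8184$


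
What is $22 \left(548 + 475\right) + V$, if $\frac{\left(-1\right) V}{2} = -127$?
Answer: $22760$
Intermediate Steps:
$V = 254$ ($V = \left(-2\right) \left(-127\right) = 254$)
$22 \left(548 + 475\right) + V = 22 \left(548 + 475\right) + 254 = 22 \cdot 1023 + 254 = 22506 + 254 = 22760$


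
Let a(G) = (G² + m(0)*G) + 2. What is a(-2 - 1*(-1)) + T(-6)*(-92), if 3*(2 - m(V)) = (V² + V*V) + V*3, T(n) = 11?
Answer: -1011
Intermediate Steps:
m(V) = 2 - V - 2*V²/3 (m(V) = 2 - ((V² + V*V) + V*3)/3 = 2 - ((V² + V²) + 3*V)/3 = 2 - (2*V² + 3*V)/3 = 2 + (-V - 2*V²/3) = 2 - V - 2*V²/3)
a(G) = 2 + G² + 2*G (a(G) = (G² + (2 - 1*0 - ⅔*0²)*G) + 2 = (G² + (2 + 0 - ⅔*0)*G) + 2 = (G² + (2 + 0 + 0)*G) + 2 = (G² + 2*G) + 2 = 2 + G² + 2*G)
a(-2 - 1*(-1)) + T(-6)*(-92) = (2 + (-2 - 1*(-1))² + 2*(-2 - 1*(-1))) + 11*(-92) = (2 + (-2 + 1)² + 2*(-2 + 1)) - 1012 = (2 + (-1)² + 2*(-1)) - 1012 = (2 + 1 - 2) - 1012 = 1 - 1012 = -1011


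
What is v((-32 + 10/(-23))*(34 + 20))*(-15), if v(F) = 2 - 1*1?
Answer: -15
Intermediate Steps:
v(F) = 1 (v(F) = 2 - 1 = 1)
v((-32 + 10/(-23))*(34 + 20))*(-15) = 1*(-15) = -15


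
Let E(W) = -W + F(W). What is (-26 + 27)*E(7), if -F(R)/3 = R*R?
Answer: -154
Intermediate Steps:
F(R) = -3*R² (F(R) = -3*R*R = -3*R²)
E(W) = -W - 3*W²
(-26 + 27)*E(7) = (-26 + 27)*(7*(-1 - 3*7)) = 1*(7*(-1 - 21)) = 1*(7*(-22)) = 1*(-154) = -154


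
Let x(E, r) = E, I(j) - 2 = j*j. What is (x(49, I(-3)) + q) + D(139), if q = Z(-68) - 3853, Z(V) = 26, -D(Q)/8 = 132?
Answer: -4834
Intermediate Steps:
I(j) = 2 + j**2 (I(j) = 2 + j*j = 2 + j**2)
D(Q) = -1056 (D(Q) = -8*132 = -1056)
q = -3827 (q = 26 - 3853 = -3827)
(x(49, I(-3)) + q) + D(139) = (49 - 3827) - 1056 = -3778 - 1056 = -4834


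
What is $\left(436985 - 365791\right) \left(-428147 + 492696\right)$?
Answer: $4595501506$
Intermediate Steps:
$\left(436985 - 365791\right) \left(-428147 + 492696\right) = \left(436985 - 365791\right) 64549 = 71194 \cdot 64549 = 4595501506$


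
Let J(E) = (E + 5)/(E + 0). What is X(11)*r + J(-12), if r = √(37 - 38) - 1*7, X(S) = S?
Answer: -917/12 + 11*I ≈ -76.417 + 11.0*I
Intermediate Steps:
r = -7 + I (r = √(-1) - 7 = I - 7 = -7 + I ≈ -7.0 + 1.0*I)
J(E) = (5 + E)/E
X(11)*r + J(-12) = 11*(-7 + I) + (5 - 12)/(-12) = (-77 + 11*I) - 1/12*(-7) = (-77 + 11*I) + 7/12 = -917/12 + 11*I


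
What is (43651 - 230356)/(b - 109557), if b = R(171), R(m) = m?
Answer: 20745/12154 ≈ 1.7068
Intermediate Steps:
b = 171
(43651 - 230356)/(b - 109557) = (43651 - 230356)/(171 - 109557) = -186705/(-109386) = -186705*(-1/109386) = 20745/12154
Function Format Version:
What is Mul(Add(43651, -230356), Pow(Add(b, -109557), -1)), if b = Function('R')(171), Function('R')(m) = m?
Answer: Rational(20745, 12154) ≈ 1.7068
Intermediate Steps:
b = 171
Mul(Add(43651, -230356), Pow(Add(b, -109557), -1)) = Mul(Add(43651, -230356), Pow(Add(171, -109557), -1)) = Mul(-186705, Pow(-109386, -1)) = Mul(-186705, Rational(-1, 109386)) = Rational(20745, 12154)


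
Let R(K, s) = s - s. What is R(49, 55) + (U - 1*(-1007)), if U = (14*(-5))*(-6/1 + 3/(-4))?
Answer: 2959/2 ≈ 1479.5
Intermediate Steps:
R(K, s) = 0
U = 945/2 (U = -70*(-6*1 + 3*(-¼)) = -70*(-6 - ¾) = -70*(-27/4) = 945/2 ≈ 472.50)
R(49, 55) + (U - 1*(-1007)) = 0 + (945/2 - 1*(-1007)) = 0 + (945/2 + 1007) = 0 + 2959/2 = 2959/2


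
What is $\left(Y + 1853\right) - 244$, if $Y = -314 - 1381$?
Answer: $-86$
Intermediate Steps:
$Y = -1695$ ($Y = -314 - 1381 = -1695$)
$\left(Y + 1853\right) - 244 = \left(-1695 + 1853\right) - 244 = 158 - 244 = -86$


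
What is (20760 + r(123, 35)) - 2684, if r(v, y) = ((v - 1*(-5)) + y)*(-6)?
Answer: 17098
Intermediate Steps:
r(v, y) = -30 - 6*v - 6*y (r(v, y) = ((v + 5) + y)*(-6) = ((5 + v) + y)*(-6) = (5 + v + y)*(-6) = -30 - 6*v - 6*y)
(20760 + r(123, 35)) - 2684 = (20760 + (-30 - 6*123 - 6*35)) - 2684 = (20760 + (-30 - 738 - 210)) - 2684 = (20760 - 978) - 2684 = 19782 - 2684 = 17098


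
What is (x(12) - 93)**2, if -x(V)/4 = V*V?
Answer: 447561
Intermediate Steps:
x(V) = -4*V**2 (x(V) = -4*V*V = -4*V**2)
(x(12) - 93)**2 = (-4*12**2 - 93)**2 = (-4*144 - 93)**2 = (-576 - 93)**2 = (-669)**2 = 447561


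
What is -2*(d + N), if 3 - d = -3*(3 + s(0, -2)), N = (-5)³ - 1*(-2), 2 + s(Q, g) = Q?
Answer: 234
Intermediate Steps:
s(Q, g) = -2 + Q
N = -123 (N = -125 + 2 = -123)
d = 6 (d = 3 - (-3)*(3 + (-2 + 0)) = 3 - (-3)*(3 - 2) = 3 - (-3) = 3 - 1*(-3) = 3 + 3 = 6)
-2*(d + N) = -2*(6 - 123) = -2*(-117) = 234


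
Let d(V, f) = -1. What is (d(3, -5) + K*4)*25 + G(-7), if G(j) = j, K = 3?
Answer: 268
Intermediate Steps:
(d(3, -5) + K*4)*25 + G(-7) = (-1 + 3*4)*25 - 7 = (-1 + 12)*25 - 7 = 11*25 - 7 = 275 - 7 = 268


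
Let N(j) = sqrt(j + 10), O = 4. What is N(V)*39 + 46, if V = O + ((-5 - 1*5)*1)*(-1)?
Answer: 46 + 78*sqrt(6) ≈ 237.06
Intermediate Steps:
V = 14 (V = 4 + ((-5 - 1*5)*1)*(-1) = 4 + ((-5 - 5)*1)*(-1) = 4 - 10*1*(-1) = 4 - 10*(-1) = 4 + 10 = 14)
N(j) = sqrt(10 + j)
N(V)*39 + 46 = sqrt(10 + 14)*39 + 46 = sqrt(24)*39 + 46 = (2*sqrt(6))*39 + 46 = 78*sqrt(6) + 46 = 46 + 78*sqrt(6)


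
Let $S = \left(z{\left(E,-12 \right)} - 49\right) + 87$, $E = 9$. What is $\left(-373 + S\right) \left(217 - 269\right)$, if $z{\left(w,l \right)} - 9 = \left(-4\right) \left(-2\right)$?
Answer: $16536$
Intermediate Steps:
$z{\left(w,l \right)} = 17$ ($z{\left(w,l \right)} = 9 - -8 = 9 + 8 = 17$)
$S = 55$ ($S = \left(17 - 49\right) + 87 = -32 + 87 = 55$)
$\left(-373 + S\right) \left(217 - 269\right) = \left(-373 + 55\right) \left(217 - 269\right) = \left(-318\right) \left(-52\right) = 16536$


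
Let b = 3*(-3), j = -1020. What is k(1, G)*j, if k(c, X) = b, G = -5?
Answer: 9180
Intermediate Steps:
b = -9
k(c, X) = -9
k(1, G)*j = -9*(-1020) = 9180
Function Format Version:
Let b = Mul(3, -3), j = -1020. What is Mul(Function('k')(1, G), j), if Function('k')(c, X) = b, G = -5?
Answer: 9180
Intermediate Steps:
b = -9
Function('k')(c, X) = -9
Mul(Function('k')(1, G), j) = Mul(-9, -1020) = 9180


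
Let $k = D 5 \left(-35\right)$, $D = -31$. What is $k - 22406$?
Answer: $-16981$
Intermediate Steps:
$k = 5425$ ($k = \left(-31\right) 5 \left(-35\right) = \left(-155\right) \left(-35\right) = 5425$)
$k - 22406 = 5425 - 22406 = -16981$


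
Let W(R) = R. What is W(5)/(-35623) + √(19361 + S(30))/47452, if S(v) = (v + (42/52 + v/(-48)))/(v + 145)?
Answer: -5/35623 + √64131947698/86362640 ≈ 0.0027920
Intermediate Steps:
S(v) = (21/26 + 47*v/48)/(145 + v) (S(v) = (v + (42*(1/52) + v*(-1/48)))/(145 + v) = (v + (21/26 - v/48))/(145 + v) = (21/26 + 47*v/48)/(145 + v))
W(5)/(-35623) + √(19361 + S(30))/47452 = 5/(-35623) + √(19361 + (504 + 611*30)/(624*(145 + 30)))/47452 = 5*(-1/35623) + √(19361 + (1/624)*(504 + 18330)/175)*(1/47452) = -5/35623 + √(19361 + (1/624)*(1/175)*18834)*(1/47452) = -5/35623 + √(19361 + 3139/18200)*(1/47452) = -5/35623 + √(352373339/18200)*(1/47452) = -5/35623 + (√64131947698/1820)*(1/47452) = -5/35623 + √64131947698/86362640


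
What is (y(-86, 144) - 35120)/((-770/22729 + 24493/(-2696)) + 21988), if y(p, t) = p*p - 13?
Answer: -242807257144/192401191725 ≈ -1.2620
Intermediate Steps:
y(p, t) = -13 + p² (y(p, t) = p² - 13 = -13 + p²)
(y(-86, 144) - 35120)/((-770/22729 + 24493/(-2696)) + 21988) = ((-13 + (-86)²) - 35120)/((-770/22729 + 24493/(-2696)) + 21988) = ((-13 + 7396) - 35120)/((-770*1/22729 + 24493*(-1/2696)) + 21988) = (7383 - 35120)/((-110/3247 - 24493/2696) + 21988) = -27737/(-79825331/8753912 + 21988) = -27737/192401191725/8753912 = -27737*8753912/192401191725 = -242807257144/192401191725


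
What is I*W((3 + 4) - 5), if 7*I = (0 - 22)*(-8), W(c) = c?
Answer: 352/7 ≈ 50.286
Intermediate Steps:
I = 176/7 (I = ((0 - 22)*(-8))/7 = (-22*(-8))/7 = (⅐)*176 = 176/7 ≈ 25.143)
I*W((3 + 4) - 5) = 176*((3 + 4) - 5)/7 = 176*(7 - 5)/7 = (176/7)*2 = 352/7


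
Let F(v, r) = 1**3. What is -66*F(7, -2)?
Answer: -66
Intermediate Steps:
F(v, r) = 1
-66*F(7, -2) = -66*1 = -66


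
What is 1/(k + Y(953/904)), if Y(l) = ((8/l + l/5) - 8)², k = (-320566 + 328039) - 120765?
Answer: -18555073153600/2102140601859147039 ≈ -8.8268e-6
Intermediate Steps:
k = -113292 (k = 7473 - 120765 = -113292)
Y(l) = (-8 + 8/l + l/5)² (Y(l) = ((8/l + l*(⅕)) - 8)² = ((8/l + l/5) - 8)² = (-8 + 8/l + l/5)²)
1/(k + Y(953/904)) = 1/(-113292 + (40 + (953/904)² - 38120/904)²/(25*(953/904)²)) = 1/(-113292 + (40 + (953*(1/904))² - 38120/904)²/(25*(953*(1/904))²)) = 1/(-113292 + (40 + (953/904)² - 40*953/904)²/(25*(953/904)²)) = 1/(-113292 + (1/25)*(817216/908209)*(40 + 908209/817216 - 4765/113)²) = 1/(-113292 + (1/25)*(817216/908209)*(-863631/817216)²) = 1/(-113292 + (1/25)*(817216/908209)*(745858504161/667841990656)) = 1/(-113292 + 745858504161/18555073153600) = 1/(-2102140601859147039/18555073153600) = -18555073153600/2102140601859147039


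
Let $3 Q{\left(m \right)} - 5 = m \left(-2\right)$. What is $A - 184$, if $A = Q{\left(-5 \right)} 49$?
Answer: $61$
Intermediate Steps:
$Q{\left(m \right)} = \frac{5}{3} - \frac{2 m}{3}$ ($Q{\left(m \right)} = \frac{5}{3} + \frac{m \left(-2\right)}{3} = \frac{5}{3} + \frac{\left(-2\right) m}{3} = \frac{5}{3} - \frac{2 m}{3}$)
$A = 245$ ($A = \left(\frac{5}{3} - - \frac{10}{3}\right) 49 = \left(\frac{5}{3} + \frac{10}{3}\right) 49 = 5 \cdot 49 = 245$)
$A - 184 = 245 - 184 = 61$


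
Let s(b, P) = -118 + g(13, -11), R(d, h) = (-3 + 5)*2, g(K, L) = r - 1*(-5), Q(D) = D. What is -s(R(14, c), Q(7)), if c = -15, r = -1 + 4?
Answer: 110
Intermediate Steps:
r = 3
g(K, L) = 8 (g(K, L) = 3 - 1*(-5) = 3 + 5 = 8)
R(d, h) = 4 (R(d, h) = 2*2 = 4)
s(b, P) = -110 (s(b, P) = -118 + 8 = -110)
-s(R(14, c), Q(7)) = -1*(-110) = 110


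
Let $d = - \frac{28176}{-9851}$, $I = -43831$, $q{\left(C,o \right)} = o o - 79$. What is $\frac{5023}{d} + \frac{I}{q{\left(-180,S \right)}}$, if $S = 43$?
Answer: $\frac{14391233659}{8311920} \approx 1731.4$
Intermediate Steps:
$q{\left(C,o \right)} = -79 + o^{2}$ ($q{\left(C,o \right)} = o^{2} - 79 = -79 + o^{2}$)
$d = \frac{28176}{9851}$ ($d = \left(-28176\right) \left(- \frac{1}{9851}\right) = \frac{28176}{9851} \approx 2.8602$)
$\frac{5023}{d} + \frac{I}{q{\left(-180,S \right)}} = \frac{5023}{\frac{28176}{9851}} - \frac{43831}{-79 + 43^{2}} = 5023 \cdot \frac{9851}{28176} - \frac{43831}{-79 + 1849} = \frac{49481573}{28176} - \frac{43831}{1770} = \frac{14391233659}{8311920}$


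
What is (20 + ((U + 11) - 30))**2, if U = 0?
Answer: 1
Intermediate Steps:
(20 + ((U + 11) - 30))**2 = (20 + ((0 + 11) - 30))**2 = (20 + (11 - 30))**2 = (20 - 19)**2 = 1**2 = 1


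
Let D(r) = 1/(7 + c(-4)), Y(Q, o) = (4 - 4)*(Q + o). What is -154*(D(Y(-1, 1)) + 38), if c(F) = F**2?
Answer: -134750/23 ≈ -5858.7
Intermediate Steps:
Y(Q, o) = 0 (Y(Q, o) = 0*(Q + o) = 0)
D(r) = 1/23 (D(r) = 1/(7 + (-4)**2) = 1/(7 + 16) = 1/23)
-154*(D(Y(-1, 1)) + 38) = -154*(1/23 + 38) = -154*875/23 = -134750/23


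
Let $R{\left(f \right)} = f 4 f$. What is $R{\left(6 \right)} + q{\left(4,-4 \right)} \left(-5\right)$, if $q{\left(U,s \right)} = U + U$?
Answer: $104$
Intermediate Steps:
$q{\left(U,s \right)} = 2 U$
$R{\left(f \right)} = 4 f^{2}$ ($R{\left(f \right)} = 4 f f = 4 f^{2}$)
$R{\left(6 \right)} + q{\left(4,-4 \right)} \left(-5\right) = 4 \cdot 6^{2} + 2 \cdot 4 \left(-5\right) = 4 \cdot 36 + 8 \left(-5\right) = 144 - 40 = 104$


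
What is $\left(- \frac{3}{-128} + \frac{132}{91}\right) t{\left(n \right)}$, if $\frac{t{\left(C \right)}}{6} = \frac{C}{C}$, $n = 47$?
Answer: $\frac{51507}{5824} \approx 8.8439$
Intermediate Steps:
$t{\left(C \right)} = 6$ ($t{\left(C \right)} = 6 \frac{C}{C} = 6 \cdot 1 = 6$)
$\left(- \frac{3}{-128} + \frac{132}{91}\right) t{\left(n \right)} = \left(- \frac{3}{-128} + \frac{132}{91}\right) 6 = \left(\left(-3\right) \left(- \frac{1}{128}\right) + 132 \cdot \frac{1}{91}\right) 6 = \left(\frac{3}{128} + \frac{132}{91}\right) 6 = \frac{17169}{11648} \cdot 6 = \frac{51507}{5824}$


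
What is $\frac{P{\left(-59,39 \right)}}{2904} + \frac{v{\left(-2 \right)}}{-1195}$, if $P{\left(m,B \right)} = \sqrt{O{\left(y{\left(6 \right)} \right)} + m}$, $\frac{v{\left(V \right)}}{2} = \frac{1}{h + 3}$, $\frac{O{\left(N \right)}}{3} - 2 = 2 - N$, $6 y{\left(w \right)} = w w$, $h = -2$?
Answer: $- \frac{2}{1195} + \frac{i \sqrt{65}}{2904} \approx -0.0016736 + 0.0027763 i$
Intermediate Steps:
$y{\left(w \right)} = \frac{w^{2}}{6}$ ($y{\left(w \right)} = \frac{w w}{6} = \frac{w^{2}}{6}$)
$O{\left(N \right)} = 12 - 3 N$ ($O{\left(N \right)} = 6 + 3 \left(2 - N\right) = 6 - \left(-6 + 3 N\right) = 12 - 3 N$)
$v{\left(V \right)} = 2$ ($v{\left(V \right)} = \frac{2}{-2 + 3} = \frac{2}{1} = 2 \cdot 1 = 2$)
$P{\left(m,B \right)} = \sqrt{-6 + m}$ ($P{\left(m,B \right)} = \sqrt{\left(12 - 3 \frac{6^{2}}{6}\right) + m} = \sqrt{\left(12 - 3 \cdot \frac{1}{6} \cdot 36\right) + m} = \sqrt{\left(12 - 18\right) + m} = \sqrt{-6 + m}$)
$\frac{P{\left(-59,39 \right)}}{2904} + \frac{v{\left(-2 \right)}}{-1195} = \frac{\sqrt{-6 - 59}}{2904} + \frac{2}{-1195} = \sqrt{-65} \cdot \frac{1}{2904} + 2 \left(- \frac{1}{1195}\right) = i \sqrt{65} \cdot \frac{1}{2904} - \frac{2}{1195} = \frac{i \sqrt{65}}{2904} - \frac{2}{1195} = - \frac{2}{1195} + \frac{i \sqrt{65}}{2904}$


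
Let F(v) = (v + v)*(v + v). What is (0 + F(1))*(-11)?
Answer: -44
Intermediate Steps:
F(v) = 4*v**2 (F(v) = (2*v)*(2*v) = 4*v**2)
(0 + F(1))*(-11) = (0 + 4*1**2)*(-11) = (0 + 4*1)*(-11) = (0 + 4)*(-11) = 4*(-11) = -44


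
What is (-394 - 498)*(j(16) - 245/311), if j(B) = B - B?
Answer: 218540/311 ≈ 702.70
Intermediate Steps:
j(B) = 0
(-394 - 498)*(j(16) - 245/311) = (-394 - 498)*(0 - 245/311) = -892*(0 - 245*1/311) = -892*(0 - 245/311) = -892*(-245/311) = 218540/311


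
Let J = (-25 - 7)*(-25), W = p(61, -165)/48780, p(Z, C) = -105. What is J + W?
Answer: 2601593/3252 ≈ 800.00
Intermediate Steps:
W = -7/3252 (W = -105/48780 = -105*1/48780 = -7/3252 ≈ -0.0021525)
J = 800 (J = -32*(-25) = 800)
J + W = 800 - 7/3252 = 2601593/3252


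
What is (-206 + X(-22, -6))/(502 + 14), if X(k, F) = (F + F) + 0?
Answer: -109/258 ≈ -0.42248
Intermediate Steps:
X(k, F) = 2*F (X(k, F) = 2*F + 0 = 2*F)
(-206 + X(-22, -6))/(502 + 14) = (-206 + 2*(-6))/(502 + 14) = (-206 - 12)/516 = -218*1/516 = -109/258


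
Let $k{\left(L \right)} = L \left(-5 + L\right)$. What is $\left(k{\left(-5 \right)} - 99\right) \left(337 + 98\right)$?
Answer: $-21315$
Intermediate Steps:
$\left(k{\left(-5 \right)} - 99\right) \left(337 + 98\right) = \left(- 5 \left(-5 - 5\right) - 99\right) \left(337 + 98\right) = \left(\left(-5\right) \left(-10\right) - 99\right) 435 = \left(50 - 99\right) 435 = \left(-49\right) 435 = -21315$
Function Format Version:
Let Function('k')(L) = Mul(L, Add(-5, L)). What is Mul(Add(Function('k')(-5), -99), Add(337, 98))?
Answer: -21315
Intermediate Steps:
Mul(Add(Function('k')(-5), -99), Add(337, 98)) = Mul(Add(Mul(-5, Add(-5, -5)), -99), Add(337, 98)) = Mul(Add(Mul(-5, -10), -99), 435) = Mul(Add(50, -99), 435) = Mul(-49, 435) = -21315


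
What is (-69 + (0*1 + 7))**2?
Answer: 3844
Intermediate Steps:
(-69 + (0*1 + 7))**2 = (-69 + (0 + 7))**2 = (-69 + 7)**2 = (-62)**2 = 3844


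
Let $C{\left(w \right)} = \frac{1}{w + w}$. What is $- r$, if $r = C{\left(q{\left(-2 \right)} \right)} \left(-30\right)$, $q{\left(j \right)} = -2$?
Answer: $- \frac{15}{2} \approx -7.5$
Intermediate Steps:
$C{\left(w \right)} = \frac{1}{2 w}$
$r = \frac{15}{2}$ ($r = \frac{1}{2 \left(-2\right)} \left(-30\right) = \frac{1}{2} \left(- \frac{1}{2}\right) \left(-30\right) = \left(- \frac{1}{4}\right) \left(-30\right) = \frac{15}{2} \approx 7.5$)
$- r = \left(-1\right) \frac{15}{2} = - \frac{15}{2}$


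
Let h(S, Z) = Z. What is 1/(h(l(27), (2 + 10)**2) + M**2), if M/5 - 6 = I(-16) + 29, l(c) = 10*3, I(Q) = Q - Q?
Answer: 1/30769 ≈ 3.2500e-5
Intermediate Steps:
I(Q) = 0
l(c) = 30
M = 175 (M = 30 + 5*(0 + 29) = 30 + 5*29 = 30 + 145 = 175)
1/(h(l(27), (2 + 10)**2) + M**2) = 1/((2 + 10)**2 + 175**2) = 1/(12**2 + 30625) = 1/(144 + 30625) = 1/30769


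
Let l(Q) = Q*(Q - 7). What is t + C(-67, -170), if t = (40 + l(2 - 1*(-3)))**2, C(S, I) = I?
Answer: 730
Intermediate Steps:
l(Q) = Q*(-7 + Q)
t = 900 (t = (40 + (2 - 1*(-3))*(-7 + (2 - 1*(-3))))**2 = (40 + (2 + 3)*(-7 + (2 + 3)))**2 = (40 + 5*(-7 + 5))**2 = (40 + 5*(-2))**2 = (40 - 10)**2 = 30**2 = 900)
t + C(-67, -170) = 900 - 170 = 730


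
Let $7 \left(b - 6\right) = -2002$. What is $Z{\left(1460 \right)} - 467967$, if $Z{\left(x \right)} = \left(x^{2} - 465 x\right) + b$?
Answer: $984453$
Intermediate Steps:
$b = -280$ ($b = 6 + \frac{1}{7} \left(-2002\right) = 6 - 286 = -280$)
$Z{\left(x \right)} = -280 + x^{2} - 465 x$ ($Z{\left(x \right)} = \left(x^{2} - 465 x\right) - 280 = -280 + x^{2} - 465 x$)
$Z{\left(1460 \right)} - 467967 = \left(-280 + 1460^{2} - 678900\right) - 467967 = \left(-280 + 2131600 - 678900\right) - 467967 = 1452420 - 467967 = 984453$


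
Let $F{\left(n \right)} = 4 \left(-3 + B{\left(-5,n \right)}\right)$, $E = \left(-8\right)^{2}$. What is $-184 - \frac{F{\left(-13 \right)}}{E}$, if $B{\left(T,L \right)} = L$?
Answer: $-183$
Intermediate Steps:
$E = 64$
$F{\left(n \right)} = -12 + 4 n$ ($F{\left(n \right)} = 4 \left(-3 + n\right) = -12 + 4 n$)
$-184 - \frac{F{\left(-13 \right)}}{E} = -184 - \frac{-12 + 4 \left(-13\right)}{64} = -184 - \left(-12 - 52\right) \frac{1}{64} = -184 - \left(-64\right) \frac{1}{64} = -184 - -1 = -184 + 1 = -183$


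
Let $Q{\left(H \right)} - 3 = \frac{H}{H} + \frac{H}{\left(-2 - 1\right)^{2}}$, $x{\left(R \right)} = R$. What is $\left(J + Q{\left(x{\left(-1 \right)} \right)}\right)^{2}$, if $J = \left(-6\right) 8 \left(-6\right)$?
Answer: $\frac{6901129}{81} \approx 85199.0$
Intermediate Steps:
$Q{\left(H \right)} = 4 + \frac{H}{9}$ ($Q{\left(H \right)} = 3 + \left(\frac{H}{H} + \frac{H}{\left(-2 - 1\right)^{2}}\right) = 3 + \left(1 + \frac{H}{\left(-3\right)^{2}}\right) = 3 + \left(1 + \frac{H}{9}\right) = 4 + \frac{H}{9}$)
$J = 288$ ($J = \left(-48\right) \left(-6\right) = 288$)
$\left(J + Q{\left(x{\left(-1 \right)} \right)}\right)^{2} = \left(288 + \left(4 + \frac{1}{9} \left(-1\right)\right)\right)^{2} = \left(288 + \left(4 - \frac{1}{9}\right)\right)^{2} = \left(288 + \frac{35}{9}\right)^{2} = \left(\frac{2627}{9}\right)^{2} = \frac{6901129}{81}$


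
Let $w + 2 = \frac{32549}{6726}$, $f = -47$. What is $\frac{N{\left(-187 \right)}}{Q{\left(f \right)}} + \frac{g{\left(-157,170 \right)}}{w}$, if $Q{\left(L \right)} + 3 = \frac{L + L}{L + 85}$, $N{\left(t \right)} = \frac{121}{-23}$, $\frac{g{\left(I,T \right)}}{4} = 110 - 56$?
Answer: $\frac{270695375}{3513848} \approx 77.037$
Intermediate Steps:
$g{\left(I,T \right)} = 216$ ($g{\left(I,T \right)} = 4 \left(110 - 56\right) = 4 \cdot 54 = 216$)
$w = \frac{19097}{6726}$ ($w = -2 + \frac{32549}{6726} = \frac{19097}{6726} \approx 2.8393$)
$N{\left(t \right)} = - \frac{121}{23}$ ($N{\left(t \right)} = 121 \left(- \frac{1}{23}\right) = - \frac{121}{23}$)
$Q{\left(L \right)} = -3 + \frac{2 L}{85 + L}$ ($Q{\left(L \right)} = -3 + \frac{L + L}{L + 85} = -3 + \frac{2 L}{85 + L}$)
$\frac{N{\left(-187 \right)}}{Q{\left(f \right)}} + \frac{g{\left(-157,170 \right)}}{w} = - \frac{121}{23 \frac{-255 - -47}{85 - 47}} + \frac{216}{\frac{19097}{6726}} = - \frac{121}{23 \frac{-255 + 47}{38}} + 216 \cdot \frac{6726}{19097} = - \frac{121}{23 \cdot \frac{1}{38} \left(-208\right)} + \frac{1452816}{19097} = - \frac{121}{23 \left(- \frac{104}{19}\right)} + \frac{1452816}{19097} = \left(- \frac{121}{23}\right) \left(- \frac{19}{104}\right) + \frac{1452816}{19097} = \frac{2299}{2392} + \frac{1452816}{19097} = \frac{270695375}{3513848}$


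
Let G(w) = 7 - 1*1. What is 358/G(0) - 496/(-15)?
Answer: 1391/15 ≈ 92.733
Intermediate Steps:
G(w) = 6 (G(w) = 7 - 1 = 6)
358/G(0) - 496/(-15) = 358/6 - 496/(-15) = 358*(⅙) - 496*(-1/15) = 179/3 + 496/15 = 1391/15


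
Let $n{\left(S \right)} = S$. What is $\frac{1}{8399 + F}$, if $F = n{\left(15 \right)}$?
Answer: $\frac{1}{8414} \approx 0.00011885$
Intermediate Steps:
$F = 15$
$\frac{1}{8399 + F} = \frac{1}{8399 + 15} = \frac{1}{8414}$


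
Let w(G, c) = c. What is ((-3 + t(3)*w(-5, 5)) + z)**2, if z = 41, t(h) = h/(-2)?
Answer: 3721/4 ≈ 930.25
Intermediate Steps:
t(h) = -h/2 (t(h) = h*(-1/2) = -h/2)
((-3 + t(3)*w(-5, 5)) + z)**2 = ((-3 - 1/2*3*5) + 41)**2 = ((-3 - 3/2*5) + 41)**2 = ((-3 - 15/2) + 41)**2 = (-21/2 + 41)**2 = (61/2)**2 = 3721/4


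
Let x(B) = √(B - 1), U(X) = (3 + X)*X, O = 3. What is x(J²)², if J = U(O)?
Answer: 323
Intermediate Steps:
U(X) = X*(3 + X)
J = 18 (J = 3*(3 + 3) = 3*6 = 18)
x(B) = √(-1 + B)
x(J²)² = (√(-1 + 18²))² = (√(-1 + 324))² = (√323)² = 323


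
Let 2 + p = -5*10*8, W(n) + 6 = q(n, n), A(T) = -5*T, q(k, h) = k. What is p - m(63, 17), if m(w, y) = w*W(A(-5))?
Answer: -1599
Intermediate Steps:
W(n) = -6 + n
m(w, y) = 19*w (m(w, y) = w*(-6 - 5*(-5)) = w*(-6 + 25) = w*19 = 19*w)
p = -402 (p = -2 - 5*10*8 = -2 - 50*8 = -2 - 400 = -402)
p - m(63, 17) = -402 - 19*63 = -402 - 1*1197 = -402 - 1197 = -1599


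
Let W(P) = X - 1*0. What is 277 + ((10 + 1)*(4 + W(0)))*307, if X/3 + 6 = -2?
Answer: -67263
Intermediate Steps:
X = -24 (X = -18 + 3*(-2) = -18 - 6 = -24)
W(P) = -24 (W(P) = -24 - 1*0 = -24 + 0 = -24)
277 + ((10 + 1)*(4 + W(0)))*307 = 277 + ((10 + 1)*(4 - 24))*307 = 277 + (11*(-20))*307 = 277 - 220*307 = 277 - 67540 = -67263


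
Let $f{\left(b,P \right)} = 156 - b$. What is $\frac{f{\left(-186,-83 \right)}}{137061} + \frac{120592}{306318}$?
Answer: $\frac{924067826}{2332458411} \approx 0.39618$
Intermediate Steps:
$\frac{f{\left(-186,-83 \right)}}{137061} + \frac{120592}{306318} = \frac{156 - -186}{137061} + \frac{120592}{306318} = \left(156 + 186\right) \frac{1}{137061} + 120592 \cdot \frac{1}{306318} = 342 \cdot \frac{1}{137061} + \frac{60296}{153159} = \frac{38}{15229} + \frac{60296}{153159} = \frac{924067826}{2332458411}$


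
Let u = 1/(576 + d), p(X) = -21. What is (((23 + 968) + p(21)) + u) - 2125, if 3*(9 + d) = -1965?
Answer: -101641/88 ≈ -1155.0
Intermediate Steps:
d = -664 (d = -9 + (⅓)*(-1965) = -9 - 655 = -664)
u = -1/88 (u = 1/(576 - 664) = 1/(-88) = -1/88 ≈ -0.011364)
(((23 + 968) + p(21)) + u) - 2125 = (((23 + 968) - 21) - 1/88) - 2125 = ((991 - 21) - 1/88) - 2125 = (970 - 1/88) - 2125 = 85359/88 - 2125 = -101641/88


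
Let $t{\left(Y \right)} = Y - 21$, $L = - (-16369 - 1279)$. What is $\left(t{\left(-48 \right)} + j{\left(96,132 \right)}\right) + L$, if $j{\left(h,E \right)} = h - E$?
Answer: $17543$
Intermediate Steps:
$L = 17648$ ($L = - (-16369 - 1279) = \left(-1\right) \left(-17648\right) = 17648$)
$t{\left(Y \right)} = -21 + Y$ ($t{\left(Y \right)} = Y - 21 = -21 + Y$)
$\left(t{\left(-48 \right)} + j{\left(96,132 \right)}\right) + L = \left(\left(-21 - 48\right) + \left(96 - 132\right)\right) + 17648 = \left(-69 + \left(96 - 132\right)\right) + 17648 = \left(-69 - 36\right) + 17648 = -105 + 17648 = 17543$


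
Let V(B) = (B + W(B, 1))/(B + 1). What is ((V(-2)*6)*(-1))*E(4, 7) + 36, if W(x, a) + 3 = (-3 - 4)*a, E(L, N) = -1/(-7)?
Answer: 180/7 ≈ 25.714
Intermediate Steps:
E(L, N) = ⅐ (E(L, N) = -1*(-⅐) = ⅐)
W(x, a) = -3 - 7*a (W(x, a) = -3 + (-3 - 4)*a = -3 - 7*a)
V(B) = (-10 + B)/(1 + B) (V(B) = (B + (-3 - 7*1))/(B + 1) = (B + (-3 - 7))/(1 + B) = (B - 10)/(1 + B) = (-10 + B)/(1 + B))
((V(-2)*6)*(-1))*E(4, 7) + 36 = ((((-10 - 2)/(1 - 2))*6)*(-1))*(⅐) + 36 = (((-12/(-1))*6)*(-1))*(⅐) + 36 = ((-1*(-12)*6)*(-1))*(⅐) + 36 = ((12*6)*(-1))*(⅐) + 36 = (72*(-1))*(⅐) + 36 = -72*⅐ + 36 = -72/7 + 36 = 180/7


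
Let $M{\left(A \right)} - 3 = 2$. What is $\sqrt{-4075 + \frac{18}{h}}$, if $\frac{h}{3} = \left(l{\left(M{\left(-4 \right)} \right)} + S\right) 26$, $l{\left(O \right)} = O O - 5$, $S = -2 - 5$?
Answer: $\frac{4 i \sqrt{43042}}{13} \approx 63.836 i$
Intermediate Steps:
$S = -7$ ($S = -2 - 5 = -7$)
$M{\left(A \right)} = 5$ ($M{\left(A \right)} = 3 + 2 = 5$)
$l{\left(O \right)} = -5 + O^{2}$ ($l{\left(O \right)} = O^{2} - 5 = -5 + O^{2}$)
$h = 1014$ ($h = 3 \left(\left(-5 + 5^{2}\right) - 7\right) 26 = 3 \left(\left(-5 + 25\right) - 7\right) 26 = 3 \left(20 - 7\right) 26 = 3 \cdot 13 \cdot 26 = 3 \cdot 338 = 1014$)
$\sqrt{-4075 + \frac{18}{h}} = \sqrt{-4075 + \frac{18}{1014}} = \sqrt{-4075 + 18 \cdot \frac{1}{1014}} = \sqrt{-4075 + \frac{3}{169}} = \sqrt{- \frac{688672}{169}} = \frac{4 i \sqrt{43042}}{13}$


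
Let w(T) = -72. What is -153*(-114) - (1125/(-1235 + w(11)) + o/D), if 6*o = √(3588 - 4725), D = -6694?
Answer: 22797819/1307 + I*√1137/40164 ≈ 17443.0 + 0.00083954*I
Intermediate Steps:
o = I*√1137/6 (o = √(3588 - 4725)/6 = √(-1137)/6 = (I*√1137)/6 = I*√1137/6 ≈ 5.6199*I)
-153*(-114) - (1125/(-1235 + w(11)) + o/D) = -153*(-114) - (1125/(-1235 - 72) + (I*√1137/6)/(-6694)) = 17442 - (1125/(-1307) + (I*√1137/6)*(-1/6694)) = 17442 - (1125*(-1/1307) - I*√1137/40164) = 17442 - (-1125/1307 - I*√1137/40164) = 17442 + (1125/1307 + I*√1137/40164) = 22797819/1307 + I*√1137/40164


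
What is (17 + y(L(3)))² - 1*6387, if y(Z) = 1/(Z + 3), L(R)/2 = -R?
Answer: -54983/9 ≈ -6109.2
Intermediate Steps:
L(R) = -2*R (L(R) = 2*(-R) = -2*R)
y(Z) = 1/(3 + Z)
(17 + y(L(3)))² - 1*6387 = (17 + 1/(3 - 2*3))² - 1*6387 = (17 + 1/(3 - 6))² - 6387 = (17 + 1/(-3))² - 6387 = (17 - ⅓)² - 6387 = (50/3)² - 6387 = 2500/9 - 6387 = -54983/9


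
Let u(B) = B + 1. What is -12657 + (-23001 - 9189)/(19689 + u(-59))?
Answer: -248501757/19631 ≈ -12659.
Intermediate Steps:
u(B) = 1 + B
-12657 + (-23001 - 9189)/(19689 + u(-59)) = -12657 + (-23001 - 9189)/(19689 + (1 - 59)) = -12657 - 32190/(19689 - 58) = -12657 - 32190/19631 = -248501757/19631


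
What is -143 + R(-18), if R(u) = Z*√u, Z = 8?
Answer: -143 + 24*I*√2 ≈ -143.0 + 33.941*I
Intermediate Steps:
R(u) = 8*√u
-143 + R(-18) = -143 + 8*√(-18) = -143 + 8*(3*I*√2) = -143 + 24*I*√2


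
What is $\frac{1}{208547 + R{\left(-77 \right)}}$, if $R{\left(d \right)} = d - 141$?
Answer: $\frac{1}{208329} \approx 4.8001 \cdot 10^{-6}$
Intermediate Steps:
$R{\left(d \right)} = -141 + d$
$\frac{1}{208547 + R{\left(-77 \right)}} = \frac{1}{208547 - 218} = \frac{1}{208329}$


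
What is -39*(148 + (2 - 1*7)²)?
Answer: -6747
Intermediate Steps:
-39*(148 + (2 - 1*7)²) = -39*(148 + (2 - 7)²) = -39*(148 + (-5)²) = -39*(148 + 25) = -39*173 = -6747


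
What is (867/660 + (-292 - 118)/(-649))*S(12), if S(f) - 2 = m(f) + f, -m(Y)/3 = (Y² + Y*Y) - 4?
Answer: -10580169/6490 ≈ -1630.2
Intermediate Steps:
m(Y) = 12 - 6*Y² (m(Y) = -3*((Y² + Y*Y) - 4) = -3*((Y² + Y²) - 4) = -3*(2*Y² - 4) = -3*(-4 + 2*Y²) = 12 - 6*Y²)
S(f) = 14 + f - 6*f² (S(f) = 2 + ((12 - 6*f²) + f) = 2 + (12 + f - 6*f²) = 14 + f - 6*f²)
(867/660 + (-292 - 118)/(-649))*S(12) = (867/660 + (-292 - 118)/(-649))*(14 + 12 - 6*12²) = (867*(1/660) - 410*(-1/649))*(14 + 12 - 6*144) = (289/220 + 410/649)*(14 + 12 - 864) = (25251/12980)*(-838) = -10580169/6490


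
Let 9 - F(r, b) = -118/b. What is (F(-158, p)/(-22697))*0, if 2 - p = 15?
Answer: 0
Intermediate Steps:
p = -13 (p = 2 - 1*15 = 2 - 15 = -13)
F(r, b) = 9 + 118/b (F(r, b) = 9 - (-118)/b = 9 + 118/b)
(F(-158, p)/(-22697))*0 = ((9 + 118/(-13))/(-22697))*0 = ((9 + 118*(-1/13))*(-1/22697))*0 = ((9 - 118/13)*(-1/22697))*0 = -1/13*(-1/22697)*0 = (1/295061)*0 = 0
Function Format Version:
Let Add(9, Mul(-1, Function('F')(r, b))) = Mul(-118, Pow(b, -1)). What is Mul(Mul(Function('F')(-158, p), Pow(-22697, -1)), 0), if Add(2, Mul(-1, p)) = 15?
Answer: 0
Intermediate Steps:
p = -13 (p = Add(2, Mul(-1, 15)) = Add(2, -15) = -13)
Function('F')(r, b) = Add(9, Mul(118, Pow(b, -1))) (Function('F')(r, b) = Add(9, Mul(-1, Mul(-118, Pow(b, -1)))) = Add(9, Mul(118, Pow(b, -1))))
Mul(Mul(Function('F')(-158, p), Pow(-22697, -1)), 0) = Mul(Mul(Add(9, Mul(118, Pow(-13, -1))), Pow(-22697, -1)), 0) = Mul(Mul(Add(9, Mul(118, Rational(-1, 13))), Rational(-1, 22697)), 0) = Mul(Mul(Add(9, Rational(-118, 13)), Rational(-1, 22697)), 0) = Mul(Mul(Rational(-1, 13), Rational(-1, 22697)), 0) = Mul(Rational(1, 295061), 0) = 0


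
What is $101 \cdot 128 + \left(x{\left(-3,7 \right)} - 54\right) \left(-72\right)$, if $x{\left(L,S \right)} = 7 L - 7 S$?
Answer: $21856$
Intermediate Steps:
$x{\left(L,S \right)} = - 7 S + 7 L$
$101 \cdot 128 + \left(x{\left(-3,7 \right)} - 54\right) \left(-72\right) = 101 \cdot 128 + \left(\left(\left(-7\right) 7 + 7 \left(-3\right)\right) - 54\right) \left(-72\right) = 12928 + \left(\left(-49 - 21\right) - 54\right) \left(-72\right) = 12928 + \left(-70 - 54\right) \left(-72\right) = 12928 - -8928 = 12928 + 8928 = 21856$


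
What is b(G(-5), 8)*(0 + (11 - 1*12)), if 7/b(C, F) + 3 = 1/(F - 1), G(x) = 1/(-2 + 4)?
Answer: 49/20 ≈ 2.4500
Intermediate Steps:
G(x) = 1/2
b(C, F) = 7/(-3 + 1/(-1 + F)) (b(C, F) = 7/(-3 + 1/(F - 1)) = 7/(-3 + 1/(-1 + F)))
b(G(-5), 8)*(0 + (11 - 1*12)) = (7*(1 - 1*8)/(-4 + 3*8))*(0 + (11 - 1*12)) = (7*(1 - 8)/(-4 + 24))*(0 + (11 - 12)) = (7*(-7)/20)*(0 - 1) = (7*(1/20)*(-7))*(-1) = -49/20*(-1) = 49/20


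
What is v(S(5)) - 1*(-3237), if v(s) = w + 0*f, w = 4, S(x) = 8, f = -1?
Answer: 3241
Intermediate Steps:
v(s) = 4 (v(s) = 4 + 0*(-1) = 4 + 0 = 4)
v(S(5)) - 1*(-3237) = 4 - 1*(-3237) = 4 + 3237 = 3241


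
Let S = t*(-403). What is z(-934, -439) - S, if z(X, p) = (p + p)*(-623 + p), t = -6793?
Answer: -1805143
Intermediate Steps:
S = 2737579 (S = -6793*(-403) = 2737579)
z(X, p) = 2*p*(-623 + p) (z(X, p) = (2*p)*(-623 + p) = 2*p*(-623 + p))
z(-934, -439) - S = 2*(-439)*(-623 - 439) - 1*2737579 = 2*(-439)*(-1062) - 2737579 = 932436 - 2737579 = -1805143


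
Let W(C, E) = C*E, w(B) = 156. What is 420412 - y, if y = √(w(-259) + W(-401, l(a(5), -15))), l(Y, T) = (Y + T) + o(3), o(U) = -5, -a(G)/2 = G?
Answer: 420412 - 3*√1354 ≈ 4.2030e+5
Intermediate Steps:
a(G) = -2*G
l(Y, T) = -5 + T + Y (l(Y, T) = (Y + T) - 5 = (T + Y) - 5 = -5 + T + Y)
y = 3*√1354 (y = √(156 - 401*(-5 - 15 - 2*5)) = √(156 - 401*(-5 - 15 - 10)) = √(156 - 401*(-30)) = √(156 + 12030) = √12186 = 3*√1354 ≈ 110.39)
420412 - y = 420412 - 3*√1354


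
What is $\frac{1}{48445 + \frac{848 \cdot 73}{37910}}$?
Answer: $\frac{18955}{918305927} \approx 2.0641 \cdot 10^{-5}$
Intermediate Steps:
$\frac{1}{48445 + \frac{848 \cdot 73}{37910}} = \frac{1}{48445 + 61904 \cdot \frac{1}{37910}} = \frac{1}{48445 + \frac{30952}{18955}} = \frac{1}{\frac{918305927}{18955}} = \frac{18955}{918305927}$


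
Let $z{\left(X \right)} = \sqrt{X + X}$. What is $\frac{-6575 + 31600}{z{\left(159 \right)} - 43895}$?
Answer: $- \frac{1098472375}{1926770707} - \frac{25025 \sqrt{318}}{1926770707} \approx -0.57034$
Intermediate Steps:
$z{\left(X \right)} = \sqrt{2} \sqrt{X}$ ($z{\left(X \right)} = \sqrt{2 X} = \sqrt{2} \sqrt{X}$)
$\frac{-6575 + 31600}{z{\left(159 \right)} - 43895} = \frac{-6575 + 31600}{\sqrt{2} \sqrt{159} - 43895} = \frac{25025}{\sqrt{318} - 43895} = \frac{25025}{-43895 + \sqrt{318}}$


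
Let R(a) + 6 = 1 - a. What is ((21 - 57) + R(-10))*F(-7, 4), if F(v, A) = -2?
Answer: 62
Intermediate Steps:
R(a) = -5 - a (R(a) = -6 + (1 - a) = -5 - a)
((21 - 57) + R(-10))*F(-7, 4) = ((21 - 57) + (-5 - 1*(-10)))*(-2) = (-36 + (-5 + 10))*(-2) = (-36 + 5)*(-2) = -31*(-2) = 62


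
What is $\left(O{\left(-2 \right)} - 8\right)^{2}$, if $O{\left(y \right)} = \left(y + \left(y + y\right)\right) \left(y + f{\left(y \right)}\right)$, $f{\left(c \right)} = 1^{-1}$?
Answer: $4$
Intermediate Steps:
$f{\left(c \right)} = 1$
$O{\left(y \right)} = 3 y \left(1 + y\right)$ ($O{\left(y \right)} = \left(y + \left(y + y\right)\right) \left(y + 1\right) = \left(y + 2 y\right) \left(1 + y\right) = 3 y \left(1 + y\right)$)
$\left(O{\left(-2 \right)} - 8\right)^{2} = \left(3 \left(-2\right) \left(1 - 2\right) - 8\right)^{2} = \left(3 \left(-2\right) \left(-1\right) - 8\right)^{2} = \left(6 - 8\right)^{2} = \left(-2\right)^{2} = 4$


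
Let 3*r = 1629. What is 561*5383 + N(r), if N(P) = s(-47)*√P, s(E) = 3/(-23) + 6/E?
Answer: 3019863 - 279*√543/1081 ≈ 3.0199e+6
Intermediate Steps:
r = 543 (r = (⅓)*1629 = 543)
s(E) = -3/23 + 6/E (s(E) = 3*(-1/23) + 6/E = -3/23 + 6/E)
N(P) = -279*√P/1081 (N(P) = (-3/23 + 6/(-47))*√P = (-3/23 + 6*(-1/47))*√P = (-3/23 - 6/47)*√P = -279*√P/1081)
561*5383 + N(r) = 561*5383 - 279*√543/1081 = 3019863 - 279*√543/1081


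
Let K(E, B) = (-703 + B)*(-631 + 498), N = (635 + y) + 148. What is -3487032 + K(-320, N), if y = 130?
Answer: -3514962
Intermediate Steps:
N = 913 (N = (635 + 130) + 148 = 765 + 148 = 913)
K(E, B) = 93499 - 133*B (K(E, B) = (-703 + B)*(-133) = 93499 - 133*B)
-3487032 + K(-320, N) = -3487032 + (93499 - 133*913) = -3487032 + (93499 - 121429) = -3487032 - 27930 = -3514962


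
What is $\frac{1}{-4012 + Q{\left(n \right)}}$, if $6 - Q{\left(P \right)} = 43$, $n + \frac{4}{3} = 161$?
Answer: $- \frac{1}{4049} \approx -0.00024697$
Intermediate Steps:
$n = \frac{479}{3}$ ($n = - \frac{4}{3} + 161 = \frac{479}{3} \approx 159.67$)
$Q{\left(P \right)} = -37$ ($Q{\left(P \right)} = 6 - 43 = -37$)
$\frac{1}{-4012 + Q{\left(n \right)}} = \frac{1}{-4012 - 37} = \frac{1}{-4049} = - \frac{1}{4049}$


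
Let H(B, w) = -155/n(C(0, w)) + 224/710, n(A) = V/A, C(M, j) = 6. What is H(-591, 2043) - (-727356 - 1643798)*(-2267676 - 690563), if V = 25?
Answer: -2490126284434224/355 ≈ -7.0144e+12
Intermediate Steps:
n(A) = 25/A
H(B, w) = -13094/355 (H(B, w) = -155/(25/6) + 224/710 = -155/(25*(⅙)) + 224*(1/710) = -155/25/6 + 112/355 = -155*6/25 + 112/355 = -186/5 + 112/355 = -13094/355)
H(-591, 2043) - (-727356 - 1643798)*(-2267676 - 690563) = -13094/355 - (-727356 - 1643798)*(-2267676 - 690563) = -13094/355 - (-2371154)*(-2958239) = -13094/355 - 1*7014440237806 = -13094/355 - 7014440237806 = -2490126284434224/355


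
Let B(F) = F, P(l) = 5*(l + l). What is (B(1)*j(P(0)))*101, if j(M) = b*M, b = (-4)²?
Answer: 0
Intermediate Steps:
b = 16
P(l) = 10*l (P(l) = 5*(2*l) = 10*l)
j(M) = 16*M
(B(1)*j(P(0)))*101 = (1*(16*(10*0)))*101 = (1*(16*0))*101 = (1*0)*101 = 0*101 = 0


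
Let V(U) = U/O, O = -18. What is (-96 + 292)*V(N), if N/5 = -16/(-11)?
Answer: -7840/99 ≈ -79.192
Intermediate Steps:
N = 80/11 (N = 5*(-16/(-11)) = 5*(-16*(-1/11)) = 5*(16/11) = 80/11 ≈ 7.2727)
V(U) = -U/18 (V(U) = U/(-18) = U*(-1/18) = -U/18)
(-96 + 292)*V(N) = (-96 + 292)*(-1/18*80/11) = 196*(-40/99) = -7840/99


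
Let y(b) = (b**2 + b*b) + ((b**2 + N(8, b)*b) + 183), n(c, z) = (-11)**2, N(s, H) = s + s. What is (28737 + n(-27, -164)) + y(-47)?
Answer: 34916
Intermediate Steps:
N(s, H) = 2*s
n(c, z) = 121
y(b) = 183 + 3*b**2 + 16*b (y(b) = (b**2 + b*b) + ((b**2 + (2*8)*b) + 183) = (b**2 + b**2) + ((b**2 + 16*b) + 183) = 2*b**2 + (183 + b**2 + 16*b) = 183 + 3*b**2 + 16*b)
(28737 + n(-27, -164)) + y(-47) = (28737 + 121) + (183 + 3*(-47)**2 + 16*(-47)) = 28858 + (183 + 3*2209 - 752) = 28858 + (183 + 6627 - 752) = 28858 + 6058 = 34916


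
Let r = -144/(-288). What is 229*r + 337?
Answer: 903/2 ≈ 451.50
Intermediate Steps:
r = ½ (r = -144*(-1/288) = ½ ≈ 0.50000)
229*r + 337 = 229*(½) + 337 = 229/2 + 337 = 903/2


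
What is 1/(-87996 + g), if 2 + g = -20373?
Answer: -1/108371 ≈ -9.2276e-6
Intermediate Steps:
g = -20375 (g = -2 - 20373 = -20375)
1/(-87996 + g) = 1/(-87996 - 20375) = 1/(-108371) = -1/108371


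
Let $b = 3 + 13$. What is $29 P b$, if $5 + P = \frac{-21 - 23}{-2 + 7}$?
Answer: $- \frac{32016}{5} \approx -6403.2$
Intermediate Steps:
$b = 16$
$P = - \frac{69}{5}$ ($P = -5 + \frac{-21 - 23}{-2 + 7} = -5 - \frac{44}{5} = - \frac{69}{5} \approx -13.8$)
$29 P b = 29 \left(- \frac{69}{5}\right) 16 = \left(- \frac{2001}{5}\right) 16 = - \frac{32016}{5}$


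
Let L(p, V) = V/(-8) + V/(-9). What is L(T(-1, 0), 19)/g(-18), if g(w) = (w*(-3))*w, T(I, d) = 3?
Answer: 323/69984 ≈ 0.0046153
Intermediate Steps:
L(p, V) = -17*V/72 (L(p, V) = V*(-⅛) + V*(-⅑) = -V/8 - V/9 = -17*V/72)
g(w) = -3*w² (g(w) = (-3*w)*w = -3*w²)
L(T(-1, 0), 19)/g(-18) = (-17/72*19)/((-3*(-18)²)) = -323/(72*((-3*324))) = -323/72/(-972) = -323/72*(-1/972) = 323/69984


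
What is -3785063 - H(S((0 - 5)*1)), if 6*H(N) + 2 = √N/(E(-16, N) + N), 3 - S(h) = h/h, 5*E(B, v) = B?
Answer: -11355188/3 + 5*√2/36 ≈ -3.7851e+6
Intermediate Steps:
E(B, v) = B/5
S(h) = 2 (S(h) = 3 - h/h = 3 - 1*1 = 3 - 1 = 2)
H(N) = -⅓ + √N/(6*(-16/5 + N)) (H(N) = -⅓ + (√N/((⅕)*(-16) + N))/6 = -⅓ + (√N/(-16/5 + N))/6 = -⅓ + √N/(6*(-16/5 + N)))
-3785063 - H(S((0 - 5)*1)) = -3785063 - (32 - 10*2 + 5*√2)/(6*(-16 + 5*2)) = -3785063 - (32 - 20 + 5*√2)/(6*(-16 + 10)) = -3785063 - (12 + 5*√2)/(6*(-6)) = -3785063 - (-1)*(12 + 5*√2)/(6*6) = -3785063 - (-⅓ - 5*√2/36) = -3785063 + (⅓ + 5*√2/36) = -11355188/3 + 5*√2/36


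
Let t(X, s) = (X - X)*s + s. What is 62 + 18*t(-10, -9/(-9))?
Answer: 80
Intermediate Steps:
t(X, s) = s (t(X, s) = 0*s + s = 0 + s = s)
62 + 18*t(-10, -9/(-9)) = 62 + 18*(-9/(-9)) = 62 + 18*(-9*(-⅑)) = 62 + 18*1 = 62 + 18 = 80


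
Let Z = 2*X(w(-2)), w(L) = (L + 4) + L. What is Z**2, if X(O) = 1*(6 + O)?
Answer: 144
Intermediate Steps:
w(L) = 4 + 2*L (w(L) = (4 + L) + L = 4 + 2*L)
X(O) = 6 + O
Z = 12 (Z = 2*(6 + (4 + 2*(-2))) = 2*(6 + (4 - 4)) = 2*(6 + 0) = 2*6 = 12)
Z**2 = 12**2 = 144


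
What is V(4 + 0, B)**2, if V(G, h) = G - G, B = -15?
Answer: 0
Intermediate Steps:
V(G, h) = 0
V(4 + 0, B)**2 = 0**2 = 0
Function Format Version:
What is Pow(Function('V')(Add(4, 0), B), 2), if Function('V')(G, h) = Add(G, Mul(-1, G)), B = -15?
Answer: 0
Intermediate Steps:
Function('V')(G, h) = 0
Pow(Function('V')(Add(4, 0), B), 2) = Pow(0, 2) = 0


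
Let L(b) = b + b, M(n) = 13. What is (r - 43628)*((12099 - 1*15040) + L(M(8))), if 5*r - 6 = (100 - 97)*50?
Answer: 127084672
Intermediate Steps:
L(b) = 2*b
r = 156/5 (r = 6/5 + ((100 - 97)*50)/5 = 6/5 + (3*50)/5 = 6/5 + (⅕)*150 = 6/5 + 30 = 156/5 ≈ 31.200)
(r - 43628)*((12099 - 1*15040) + L(M(8))) = (156/5 - 43628)*((12099 - 1*15040) + 2*13) = -217984*((12099 - 15040) + 26)/5 = -217984*(-2941 + 26)/5 = -217984/5*(-2915) = 127084672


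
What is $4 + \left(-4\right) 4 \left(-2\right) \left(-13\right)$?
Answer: $-412$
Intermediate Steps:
$4 + \left(-4\right) 4 \left(-2\right) \left(-13\right) = 4 + \left(-16\right) \left(-2\right) \left(-13\right) = 4 + 32 \left(-13\right) = 4 - 416 = -412$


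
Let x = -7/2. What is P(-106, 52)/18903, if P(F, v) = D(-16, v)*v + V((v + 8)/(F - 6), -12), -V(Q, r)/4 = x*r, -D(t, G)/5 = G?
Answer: -13688/18903 ≈ -0.72412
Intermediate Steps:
x = -7/2 (x = -7*½ = -7/2 ≈ -3.5000)
D(t, G) = -5*G
V(Q, r) = 14*r (V(Q, r) = -(-14)*r = 14*r)
P(F, v) = -168 - 5*v² (P(F, v) = (-5*v)*v + 14*(-12) = -5*v² - 168 = -168 - 5*v²)
P(-106, 52)/18903 = (-168 - 5*52²)/18903 = (-168 - 5*2704)*(1/18903) = (-168 - 13520)*(1/18903) = -13688*1/18903 = -13688/18903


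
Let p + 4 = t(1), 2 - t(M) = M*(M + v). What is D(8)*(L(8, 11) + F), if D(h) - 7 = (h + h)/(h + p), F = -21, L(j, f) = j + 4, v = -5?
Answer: -387/5 ≈ -77.400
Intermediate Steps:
L(j, f) = 4 + j
t(M) = 2 - M*(-5 + M) (t(M) = 2 - M*(M - 5) = 2 - M*(-5 + M))
p = 2 (p = -4 + (2 - 1*1² + 5*1) = -4 + (2 - 1*1 + 5) = -4 + (2 - 1 + 5) = -4 + 6 = 2)
D(h) = 7 + 2*h/(2 + h) (D(h) = 7 + (h + h)/(h + 2) = 7 + (2*h)/(2 + h) = 7 + 2*h/(2 + h))
D(8)*(L(8, 11) + F) = ((14 + 9*8)/(2 + 8))*((4 + 8) - 21) = ((14 + 72)/10)*(12 - 21) = ((⅒)*86)*(-9) = (43/5)*(-9) = -387/5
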